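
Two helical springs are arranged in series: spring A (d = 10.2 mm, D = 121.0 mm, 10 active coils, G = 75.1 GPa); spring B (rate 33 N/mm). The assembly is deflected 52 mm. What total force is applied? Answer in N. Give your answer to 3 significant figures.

254 N

k_A = Gd⁴/(8D³N_a) = (75.1×10³)(10.2⁴)/(8·121.0³·10) = 5.7358 N/mm
Series: 1/k_eq = 1/5.7358 + 1/33 = 0.20465; k_eq = 4.8865 N/mm
F = k_eq·δ = 4.8865·52 = 254.1 N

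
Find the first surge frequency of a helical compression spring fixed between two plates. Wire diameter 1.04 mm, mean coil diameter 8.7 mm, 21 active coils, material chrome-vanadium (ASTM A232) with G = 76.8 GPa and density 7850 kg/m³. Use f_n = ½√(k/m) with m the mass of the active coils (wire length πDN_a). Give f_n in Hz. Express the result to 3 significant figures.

230 Hz

k = Gd⁴/(8D³N_a) = (76.8×10³)(1.04⁴)/(8·8.7³·21) = 0.81213 N/mm = 812.13 N/m
Wire length L = πDN_a = π·8.7·21 = 573.97 mm
m = ρ·(πd²/4)·L = 7850 × 0.84949×10⁻⁶ m² × 0.57397 m = 0.0038275 kg
f_n = ½√(k/m) = 0.5·√(812.13/0.0038275) = 0.5·√(2.1218e+05) = 230.32 Hz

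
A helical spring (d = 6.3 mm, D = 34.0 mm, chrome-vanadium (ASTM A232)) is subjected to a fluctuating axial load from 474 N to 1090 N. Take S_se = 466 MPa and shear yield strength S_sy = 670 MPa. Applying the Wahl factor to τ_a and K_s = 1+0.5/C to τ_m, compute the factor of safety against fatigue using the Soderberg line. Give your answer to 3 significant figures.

1.36

C = D/d = 34.0/6.3 = 5.3968; K_W = (4C−1)/(4C−4)+0.615/C = 1.2845; K_s = 1+0.5/C = 1.0926
F_a = (F_max−F_min)/2 = 308 N; F_m = (F_max+F_min)/2 = 782 N
τ_a = K_W·8F_aD/(πd³) = 1.2845 × 106.65 = 136.99 MPa
τ_m = K_s·8F_mD/(πd³) = 1.0926 × 270.77 = 295.86 MPa
Soderberg: 1/n_f = τ_a/S_se + τ_m/S_sy = 136.99/466 + 295.86/670 = 0.29397 + 0.44158 = 0.73555
n_f = 1/0.73555 = 1.36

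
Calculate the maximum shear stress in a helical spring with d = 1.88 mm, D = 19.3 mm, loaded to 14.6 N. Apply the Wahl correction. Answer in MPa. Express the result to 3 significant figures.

Spring index C = D/d = 19.3/1.88 = 10.2660
K_W = (4C−1)/(4C−4) + 0.615/C = 40.064/37.064 + 0.0599 = 1.1408
τ₀ = 8FD/(πd³) = 8·14.6·19.3/(π·1.88³) = 2254.24/20.875 = 107.99 MPa
τ_max = K·τ₀ = 1.1408 × 107.99 = 123.2 MPa

123 MPa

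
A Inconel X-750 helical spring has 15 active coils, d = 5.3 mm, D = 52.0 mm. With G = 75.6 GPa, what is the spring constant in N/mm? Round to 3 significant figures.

k = Gd⁴/(8D³N_a) = (75.6×10³ × 5.3⁴) / (8 × 52.0³ × 15)
  = 5.9652e+07 / 1.6873e+07 = 3.5354 N/mm

3.54 N/mm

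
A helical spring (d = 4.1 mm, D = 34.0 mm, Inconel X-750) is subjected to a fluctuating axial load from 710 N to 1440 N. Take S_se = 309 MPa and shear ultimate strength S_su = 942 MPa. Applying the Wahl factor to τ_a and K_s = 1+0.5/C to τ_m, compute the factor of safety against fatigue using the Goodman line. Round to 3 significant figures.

0.306

C = D/d = 34.0/4.1 = 8.2927; K_W = (4C−1)/(4C−4)+0.615/C = 1.1770; K_s = 1+0.5/C = 1.0603
F_a = (F_max−F_min)/2 = 365 N; F_m = (F_max+F_min)/2 = 1075 N
τ_a = K_W·8F_aD/(πd³) = 1.1770 × 458.52 = 539.68 MPa
τ_m = K_s·8F_mD/(πd³) = 1.0603 × 1350.4 = 1431.9 MPa
Goodman: 1/n_f = τ_a/S_se + τ_m/S_su = 539.68/309 + 1431.9/942 = 1.74655 + 1.52003 = 3.2666
n_f = 1/3.2666 = 0.3061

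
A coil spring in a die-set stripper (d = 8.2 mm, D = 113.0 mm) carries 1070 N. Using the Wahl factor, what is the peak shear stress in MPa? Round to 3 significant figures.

Spring index C = D/d = 113.0/8.2 = 13.7805
K_W = (4C−1)/(4C−4) + 0.615/C = 54.122/51.122 + 0.0446 = 1.1033
τ₀ = 8FD/(πd³) = 8·1070·113.0/(π·8.2³) = 967280/1732.2 = 558.42 MPa
τ_max = K·τ₀ = 1.1033 × 558.42 = 616.11 MPa

616 MPa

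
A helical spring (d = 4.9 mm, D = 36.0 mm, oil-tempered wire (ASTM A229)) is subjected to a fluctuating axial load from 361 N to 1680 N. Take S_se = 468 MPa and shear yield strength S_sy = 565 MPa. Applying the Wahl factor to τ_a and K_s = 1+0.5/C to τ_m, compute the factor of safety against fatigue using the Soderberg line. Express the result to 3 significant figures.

C = D/d = 36.0/4.9 = 7.3469; K_W = (4C−1)/(4C−4)+0.615/C = 1.2019; K_s = 1+0.5/C = 1.0681
F_a = (F_max−F_min)/2 = 659.5 N; F_m = (F_max+F_min)/2 = 1020.5 N
τ_a = K_W·8F_aD/(πd³) = 1.2019 × 513.89 = 617.63 MPa
τ_m = K_s·8F_mD/(πd³) = 1.0681 × 795.18 = 849.3 MPa
Soderberg: 1/n_f = τ_a/S_se + τ_m/S_sy = 617.63/468 + 849.3/565 = 1.31972 + 1.50319 = 2.8229
n_f = 1/2.8229 = 0.3542

0.354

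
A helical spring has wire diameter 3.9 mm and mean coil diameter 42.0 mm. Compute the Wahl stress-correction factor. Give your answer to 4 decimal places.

C = D/d = 42.0/3.9 = 10.7692
K_W = (4C−1)/(4C−4) + 0.615/C = 42.077/39.077 + 0.0571 = 1.1339

1.1339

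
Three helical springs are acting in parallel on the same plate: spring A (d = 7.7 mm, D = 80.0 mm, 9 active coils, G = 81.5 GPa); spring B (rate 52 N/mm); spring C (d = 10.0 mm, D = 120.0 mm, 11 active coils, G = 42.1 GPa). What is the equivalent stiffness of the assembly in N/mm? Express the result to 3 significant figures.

62.5 N/mm

k_A = Gd⁴/(8D³N_a) = (81.5×10³)(7.7⁴)/(8·80.0³·9) = 7.7717 N/mm
k_C = Gd⁴/(8D³N_a) = (42.1×10³)(10.0⁴)/(8·120.0³·11) = 2.7686 N/mm
Parallel: k_eq = 7.7717 + 52 + 2.7686 = 62.54 N/mm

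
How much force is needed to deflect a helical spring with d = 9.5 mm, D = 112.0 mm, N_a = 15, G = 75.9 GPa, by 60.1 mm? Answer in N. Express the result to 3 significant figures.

k = Gd⁴/(8D³N_a) = (75.9×10³)(9.5⁴)/(8·112.0³·15) = 3.6669 N/mm
F = k·δ = 3.6669 × 60.1 = 220.38 N

220 N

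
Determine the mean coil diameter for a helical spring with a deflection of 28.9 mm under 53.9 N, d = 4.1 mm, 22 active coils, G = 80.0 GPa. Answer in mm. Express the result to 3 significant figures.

Required rate k = F/δ = 53.9/28.9 = 1.8651 N/mm
D = (Gd⁴/(8N_a·k))^(1/3) = (80.0×10³·4.1⁴/(8·22·1.8651))^(1/3)
  = (68868.7)^(1/3) = 40.9896 mm

41.0 mm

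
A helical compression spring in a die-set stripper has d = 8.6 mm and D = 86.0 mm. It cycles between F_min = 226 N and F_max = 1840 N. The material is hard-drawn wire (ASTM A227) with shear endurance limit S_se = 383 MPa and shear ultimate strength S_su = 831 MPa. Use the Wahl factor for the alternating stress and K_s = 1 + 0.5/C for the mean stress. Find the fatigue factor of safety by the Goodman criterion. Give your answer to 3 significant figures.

0.781

C = D/d = 86.0/8.6 = 10.0000; K_W = (4C−1)/(4C−4)+0.615/C = 1.1448; K_s = 1+0.5/C = 1.0500
F_a = (F_max−F_min)/2 = 807 N; F_m = (F_max+F_min)/2 = 1033 N
τ_a = K_W·8F_aD/(πd³) = 1.1448 × 277.85 = 318.1 MPa
τ_m = K_s·8F_mD/(πd³) = 1.0500 × 355.67 = 373.45 MPa
Goodman: 1/n_f = τ_a/S_se + τ_m/S_su = 318.1/383 + 373.45/831 = 0.83054 + 0.44940 = 1.2799
n_f = 1/1.2799 = 0.7813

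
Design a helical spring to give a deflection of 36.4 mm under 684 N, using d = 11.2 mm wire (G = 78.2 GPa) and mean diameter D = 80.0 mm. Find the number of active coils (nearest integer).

16

Required rate k = F/δ = 684/36.4 = 18.791 N/mm
N_a = Gd⁴/(8D³k) = (78.2×10³ × 11.2⁴)/(8 × 80.0³ × 18.791)
    = 1.23049e+09 / 7.69688e+07 = 15.99 → 16 coils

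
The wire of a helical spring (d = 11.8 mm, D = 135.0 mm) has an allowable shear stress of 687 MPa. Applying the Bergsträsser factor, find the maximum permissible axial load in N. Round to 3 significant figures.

C = D/d = 135.0/11.8 = 11.4407
K_B = (4C+2)/(4C−3) = 47.763/42.763 = 1.1169
τ_max = K·8FD/(πd³) → F_max = τ_allow·πd³/(8DK)
F_max = 687·π·11.8³/(8·135.0·1.1169) = 3.5461e+06/1206.3 = 2939.7 N

2940 N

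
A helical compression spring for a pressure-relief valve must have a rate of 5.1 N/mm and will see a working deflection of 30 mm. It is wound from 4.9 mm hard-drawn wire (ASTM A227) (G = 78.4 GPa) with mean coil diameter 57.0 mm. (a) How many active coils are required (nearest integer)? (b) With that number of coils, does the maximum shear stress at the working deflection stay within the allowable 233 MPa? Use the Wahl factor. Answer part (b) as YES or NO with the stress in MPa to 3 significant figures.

(a) 6 coils; (b) YES, τ_max = 211 MPa

N_a = Gd⁴/(8D³k) = (78.4×10³)(4.9⁴)/(8·57.0³·5.1) = 5.982 → N_a = 6
Actual rate k = Gd⁴/(8D³·6) = 5.0843 N/mm
Working load F = kδ = 5.0843·30 = 152.53 N
C = 57.0/4.9 = 11.6327; K_W = (4C−1)/(4C−4)+0.615/C = 1.1234
τ_max = K_W·8FD/(πd³) = 1.1234·188.18 = 211.41 MPa
τ_max ≤ 233 MPa → acceptable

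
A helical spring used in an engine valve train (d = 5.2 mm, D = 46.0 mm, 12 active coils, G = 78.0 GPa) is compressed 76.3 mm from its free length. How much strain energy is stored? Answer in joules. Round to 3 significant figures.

17.8 J

k = Gd⁴/(8D³N_a) = (78.0×10³)(5.2⁴)/(8·46.0³·12) = 6.1033 N/mm
U = ½kδ² = 0.5 × 6.1033 × 76.3² = 17766 N·mm = 17.766 J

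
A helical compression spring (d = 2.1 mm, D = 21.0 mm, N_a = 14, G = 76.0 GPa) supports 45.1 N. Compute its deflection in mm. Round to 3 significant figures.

31.6 mm

k = Gd⁴/(8D³N_a) = (76.0×10³)(2.1⁴)/(8·21.0³·14) = 1.425 N/mm
δ = F/k = 45.1 / 1.425 = 31.649 mm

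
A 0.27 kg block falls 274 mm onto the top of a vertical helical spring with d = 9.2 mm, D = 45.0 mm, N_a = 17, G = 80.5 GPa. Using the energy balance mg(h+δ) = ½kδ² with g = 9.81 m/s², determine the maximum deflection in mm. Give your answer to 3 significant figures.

k = Gd⁴/(8D³N_a) = (80.5×10³)(9.2⁴)/(8·45.0³·17) = 46.534 N/mm
W = mg = 0.27 × 9.81 = 2.6487 N
½kδ² − Wδ − Wh = 0 → δ = (W + √(W² + 2kWh))/k
δ = (2.6487 + √(7.0156 + 67543.6))/46.534 = (2.6487 + 259.9)/46.534 = 5.6422 mm

5.64 mm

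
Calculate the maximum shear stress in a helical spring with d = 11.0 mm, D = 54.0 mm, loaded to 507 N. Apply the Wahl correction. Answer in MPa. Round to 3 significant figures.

Spring index C = D/d = 54.0/11.0 = 4.9091
K_W = (4C−1)/(4C−4) + 0.615/C = 18.636/15.636 + 0.1253 = 1.3171
τ₀ = 8FD/(πd³) = 8·507·54.0/(π·11.0³) = 219024/4181.5 = 52.38 MPa
τ_max = K·τ₀ = 1.3171 × 52.38 = 68.991 MPa

69.0 MPa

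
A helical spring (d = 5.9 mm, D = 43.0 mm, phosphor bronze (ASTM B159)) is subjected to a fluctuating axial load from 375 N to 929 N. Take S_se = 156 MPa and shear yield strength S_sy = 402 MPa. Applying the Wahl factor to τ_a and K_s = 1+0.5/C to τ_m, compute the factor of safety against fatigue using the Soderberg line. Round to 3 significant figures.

C = D/d = 43.0/5.9 = 7.2881; K_W = (4C−1)/(4C−4)+0.615/C = 1.2037; K_s = 1+0.5/C = 1.0686
F_a = (F_max−F_min)/2 = 277 N; F_m = (F_max+F_min)/2 = 652 N
τ_a = K_W·8F_aD/(πd³) = 1.2037 × 147.68 = 177.76 MPa
τ_m = K_s·8F_mD/(πd³) = 1.0686 × 347.62 = 371.46 MPa
Soderberg: 1/n_f = τ_a/S_se + τ_m/S_sy = 177.76/156 + 371.46/402 = 1.13949 + 0.92404 = 2.0635
n_f = 1/2.0635 = 0.4846

0.485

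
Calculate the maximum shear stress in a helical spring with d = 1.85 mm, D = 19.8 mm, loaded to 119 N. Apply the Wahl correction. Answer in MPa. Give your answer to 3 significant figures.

1080 MPa

Spring index C = D/d = 19.8/1.85 = 10.7027
K_W = (4C−1)/(4C−4) + 0.615/C = 41.811/38.811 + 0.0575 = 1.1348
τ₀ = 8FD/(πd³) = 8·119·19.8/(π·1.85³) = 18849.6/19.891 = 947.63 MPa
τ_max = K·τ₀ = 1.1348 × 947.63 = 1075.3 MPa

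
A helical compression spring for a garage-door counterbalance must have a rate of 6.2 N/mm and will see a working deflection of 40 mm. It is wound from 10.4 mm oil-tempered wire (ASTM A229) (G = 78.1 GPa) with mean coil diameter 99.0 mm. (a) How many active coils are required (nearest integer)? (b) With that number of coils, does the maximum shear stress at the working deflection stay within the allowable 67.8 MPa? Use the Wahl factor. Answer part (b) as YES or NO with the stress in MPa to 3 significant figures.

N_a = Gd⁴/(8D³k) = (78.1×10³)(10.4⁴)/(8·99.0³·6.2) = 18.98 → N_a = 19
Actual rate k = Gd⁴/(8D³·19) = 6.1949 N/mm
Working load F = kδ = 6.1949·40 = 247.8 N
C = 99.0/10.4 = 9.5192; K_W = (4C−1)/(4C−4)+0.615/C = 1.1526
τ_max = K_W·8FD/(πd³) = 1.1526·55.535 = 64.013 MPa
τ_max ≤ 67.8 MPa → acceptable

(a) 19 coils; (b) YES, τ_max = 64.0 MPa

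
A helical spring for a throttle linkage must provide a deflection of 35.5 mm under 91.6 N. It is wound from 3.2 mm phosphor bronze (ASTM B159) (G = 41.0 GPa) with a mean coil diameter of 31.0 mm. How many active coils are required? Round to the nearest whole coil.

7

Required rate k = F/δ = 91.6/35.5 = 2.5803 N/mm
N_a = Gd⁴/(8D³k) = (41.0×10³ × 3.2⁴)/(8 × 31.0³ × 2.5803)
    = 4.29916e+06 / 614953 = 6.991 → 7 coils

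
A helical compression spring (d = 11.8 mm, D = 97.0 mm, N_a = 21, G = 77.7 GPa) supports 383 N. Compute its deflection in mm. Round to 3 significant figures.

k = Gd⁴/(8D³N_a) = (77.7×10³)(11.8⁴)/(8·97.0³·21) = 9.8248 N/mm
δ = F/k = 383 / 9.8248 = 38.983 mm

39.0 mm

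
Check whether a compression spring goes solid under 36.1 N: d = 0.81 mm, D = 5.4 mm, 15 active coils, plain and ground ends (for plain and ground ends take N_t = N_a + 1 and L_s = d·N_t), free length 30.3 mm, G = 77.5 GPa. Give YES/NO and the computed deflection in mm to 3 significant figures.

YES, δ = 20.4 mm

k = Gd⁴/(8D³N_a) = (77.5×10³)(0.81⁴)/(8·5.4³·15) = 1.7655 N/mm
N_t = 16; L_s = 0.81·16 = 12.96 mm; δ_solid = L₀ − L_s = 30.3 − 12.96 = 17.34 mm
δ = F/k = 36.1/1.7655 = 20.447 mm
δ ≥ δ_solid → spring goes solid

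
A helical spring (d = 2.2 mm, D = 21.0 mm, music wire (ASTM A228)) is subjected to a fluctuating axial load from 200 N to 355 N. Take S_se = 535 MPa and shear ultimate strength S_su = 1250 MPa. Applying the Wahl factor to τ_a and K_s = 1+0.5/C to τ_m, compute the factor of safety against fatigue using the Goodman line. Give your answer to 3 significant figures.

C = D/d = 21.0/2.2 = 9.5455; K_W = (4C−1)/(4C−4)+0.615/C = 1.1522; K_s = 1+0.5/C = 1.0524
F_a = (F_max−F_min)/2 = 77.5 N; F_m = (F_max+F_min)/2 = 277.5 N
τ_a = K_W·8F_aD/(πd³) = 1.1522 × 389.22 = 448.46 MPa
τ_m = K_s·8F_mD/(πd³) = 1.0524 × 1393.7 = 1466.7 MPa
Goodman: 1/n_f = τ_a/S_se + τ_m/S_su = 448.46/535 + 1466.7/1250 = 0.83823 + 1.17332 = 2.0116
n_f = 1/2.0116 = 0.4971

0.497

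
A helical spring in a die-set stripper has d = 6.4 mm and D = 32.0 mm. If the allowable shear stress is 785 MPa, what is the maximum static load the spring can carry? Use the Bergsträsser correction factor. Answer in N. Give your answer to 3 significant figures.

1950 N

C = D/d = 32.0/6.4 = 5.0000
K_B = (4C+2)/(4C−3) = 22.000/17.000 = 1.2941
τ_max = K·8FD/(πd³) → F_max = τ_allow·πd³/(8DK)
F_max = 785·π·6.4³/(8·32.0·1.2941) = 6.4649e+05/331.29 = 1951.4 N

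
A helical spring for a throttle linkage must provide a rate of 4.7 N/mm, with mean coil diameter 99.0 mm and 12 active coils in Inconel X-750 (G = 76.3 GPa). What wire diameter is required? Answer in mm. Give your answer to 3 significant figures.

8.70 mm

d = (8D³N_a·k / G)^(1/4) = (8·99.0³·12·4.7 / (76.3×10³))^0.25
  = (5737.9)^0.25 = 8.7034 mm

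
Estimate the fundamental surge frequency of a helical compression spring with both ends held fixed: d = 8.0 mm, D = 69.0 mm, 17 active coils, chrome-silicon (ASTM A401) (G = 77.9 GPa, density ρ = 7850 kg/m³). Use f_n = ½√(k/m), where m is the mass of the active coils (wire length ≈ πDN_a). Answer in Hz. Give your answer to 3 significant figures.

k = Gd⁴/(8D³N_a) = (77.9×10³)(8.0⁴)/(8·69.0³·17) = 7.1419 N/mm = 7141.9 N/m
Wire length L = πDN_a = π·69.0·17 = 3685.1 mm
m = ρ·(πd²/4)·L = 7850 × 50.265×10⁻⁶ m² × 3.6851 m = 1.4541 kg
f_n = ½√(k/m) = 0.5·√(7141.9/1.4541) = 0.5·√(4911.6) = 35.041 Hz

35.0 Hz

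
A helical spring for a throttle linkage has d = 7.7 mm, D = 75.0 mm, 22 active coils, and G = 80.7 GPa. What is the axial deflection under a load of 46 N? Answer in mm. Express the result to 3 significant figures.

12.0 mm

k = Gd⁴/(8D³N_a) = (80.7×10³)(7.7⁴)/(8·75.0³·22) = 3.8207 N/mm
δ = F/k = 46 / 3.8207 = 12.04 mm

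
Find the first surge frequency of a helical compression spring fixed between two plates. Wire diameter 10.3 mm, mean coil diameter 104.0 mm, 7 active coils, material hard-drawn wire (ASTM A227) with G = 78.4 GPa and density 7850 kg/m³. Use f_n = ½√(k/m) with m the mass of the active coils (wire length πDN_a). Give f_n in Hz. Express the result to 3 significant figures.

k = Gd⁴/(8D³N_a) = (78.4×10³)(10.3⁴)/(8·104.0³·7) = 14.008 N/mm = 14008 N/m
Wire length L = πDN_a = π·104.0·7 = 2287.1 mm
m = ρ·(πd²/4)·L = 7850 × 83.323×10⁻⁶ m² × 2.2871 m = 1.4959 kg
f_n = ½√(k/m) = 0.5·√(14008/1.4959) = 0.5·√(9364) = 48.384 Hz

48.4 Hz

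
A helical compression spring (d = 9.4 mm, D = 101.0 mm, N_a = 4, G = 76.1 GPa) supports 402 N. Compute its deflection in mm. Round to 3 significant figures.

k = Gd⁴/(8D³N_a) = (76.1×10³)(9.4⁴)/(8·101.0³·4) = 18.021 N/mm
δ = F/k = 402 / 18.021 = 22.307 mm

22.3 mm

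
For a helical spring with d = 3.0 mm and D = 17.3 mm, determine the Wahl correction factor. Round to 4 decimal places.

1.2640

C = D/d = 17.3/3.0 = 5.7667
K_W = (4C−1)/(4C−4) + 0.615/C = 22.067/19.067 + 0.1066 = 1.2640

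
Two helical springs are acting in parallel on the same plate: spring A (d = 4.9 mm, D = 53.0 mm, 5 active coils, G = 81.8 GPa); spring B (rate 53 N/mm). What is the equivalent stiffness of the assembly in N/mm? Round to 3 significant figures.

k_A = Gd⁴/(8D³N_a) = (81.8×10³)(4.9⁴)/(8·53.0³·5) = 7.9186 N/mm
Parallel: k_eq = 7.9186 + 53 = 60.919 N/mm

60.9 N/mm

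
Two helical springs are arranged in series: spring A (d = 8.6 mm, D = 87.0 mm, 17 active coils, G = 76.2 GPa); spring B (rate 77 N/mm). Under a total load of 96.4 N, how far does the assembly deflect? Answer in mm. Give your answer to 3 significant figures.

22.0 mm

k_A = Gd⁴/(8D³N_a) = (76.2×10³)(8.6⁴)/(8·87.0³·17) = 4.6543 N/mm
Series: 1/k_eq = 1/4.6543 + 1/77 = 0.22784; k_eq = 4.389 N/mm
δ = F/k_eq = 96.4/4.389 = 21.964 mm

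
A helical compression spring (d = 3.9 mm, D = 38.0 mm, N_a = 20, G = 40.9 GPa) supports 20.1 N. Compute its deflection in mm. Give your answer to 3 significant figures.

18.7 mm

k = Gd⁴/(8D³N_a) = (40.9×10³)(3.9⁴)/(8·38.0³·20) = 1.0777 N/mm
δ = F/k = 20.1 / 1.0777 = 18.65 mm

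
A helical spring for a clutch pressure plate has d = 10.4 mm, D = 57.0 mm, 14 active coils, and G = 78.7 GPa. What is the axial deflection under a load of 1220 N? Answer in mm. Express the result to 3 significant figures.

k = Gd⁴/(8D³N_a) = (78.7×10³)(10.4⁴)/(8·57.0³·14) = 44.388 N/mm
δ = F/k = 1220 / 44.388 = 27.485 mm

27.5 mm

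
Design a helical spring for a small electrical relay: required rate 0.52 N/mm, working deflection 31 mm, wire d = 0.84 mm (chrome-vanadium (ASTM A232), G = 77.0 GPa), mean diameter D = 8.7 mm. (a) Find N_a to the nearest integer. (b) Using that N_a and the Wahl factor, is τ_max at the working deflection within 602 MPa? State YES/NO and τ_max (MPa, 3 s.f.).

(a) 14 coils; (b) NO, τ_max = 686 MPa

N_a = Gd⁴/(8D³k) = (77.0×10³)(0.84⁴)/(8·8.7³·0.52) = 13.99 → N_a = 14
Actual rate k = Gd⁴/(8D³·14) = 0.51979 N/mm
Working load F = kδ = 0.51979·31 = 16.114 N
C = 8.7/0.84 = 10.3571; K_W = (4C−1)/(4C−4)+0.615/C = 1.1395
τ_max = K_W·8FD/(πd³) = 1.1395·602.3 = 686.34 MPa
τ_max > 602 MPa → exceeds allowable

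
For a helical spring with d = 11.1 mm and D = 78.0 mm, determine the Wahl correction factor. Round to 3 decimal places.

C = D/d = 78.0/11.1 = 7.0270
K_W = (4C−1)/(4C−4) + 0.615/C = 27.108/24.108 + 0.0875 = 1.2120

1.212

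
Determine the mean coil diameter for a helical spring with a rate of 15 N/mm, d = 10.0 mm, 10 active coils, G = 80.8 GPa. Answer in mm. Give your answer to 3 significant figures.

87.6 mm

D = (Gd⁴/(8N_a·k))^(1/3) = (80.8×10³·10.0⁴/(8·10·15))^(1/3)
  = (673333)^(1/3) = 87.6483 mm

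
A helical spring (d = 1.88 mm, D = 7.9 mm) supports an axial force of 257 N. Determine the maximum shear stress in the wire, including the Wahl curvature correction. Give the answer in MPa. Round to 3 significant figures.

Spring index C = D/d = 7.9/1.88 = 4.2021
K_W = (4C−1)/(4C−4) + 0.615/C = 15.809/12.809 + 0.1464 = 1.3806
τ₀ = 8FD/(πd³) = 8·257·7.9/(π·1.88³) = 16242.4/20.875 = 778.08 MPa
τ_max = K·τ₀ = 1.3806 × 778.08 = 1074.2 MPa

1070 MPa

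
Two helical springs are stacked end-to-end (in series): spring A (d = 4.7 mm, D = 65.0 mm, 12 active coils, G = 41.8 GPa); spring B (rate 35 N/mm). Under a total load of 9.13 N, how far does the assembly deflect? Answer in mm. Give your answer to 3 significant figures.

k_A = Gd⁴/(8D³N_a) = (41.8×10³)(4.7⁴)/(8·65.0³·12) = 0.77367 N/mm
Series: 1/k_eq = 1/0.77367 + 1/35 = 1.3211; k_eq = 0.75694 N/mm
δ = F/k_eq = 9.13/0.75694 = 12.062 mm

12.1 mm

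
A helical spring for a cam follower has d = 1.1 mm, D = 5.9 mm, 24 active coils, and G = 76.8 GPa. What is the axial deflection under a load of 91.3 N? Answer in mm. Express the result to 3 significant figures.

k = Gd⁴/(8D³N_a) = (76.8×10³)(1.1⁴)/(8·5.9³·24) = 2.8515 N/mm
δ = F/k = 91.3 / 2.8515 = 32.018 mm

32.0 mm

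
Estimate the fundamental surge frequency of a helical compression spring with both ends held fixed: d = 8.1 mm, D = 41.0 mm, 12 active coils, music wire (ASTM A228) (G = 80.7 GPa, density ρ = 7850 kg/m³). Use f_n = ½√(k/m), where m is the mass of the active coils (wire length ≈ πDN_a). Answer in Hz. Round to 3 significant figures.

145 Hz

k = Gd⁴/(8D³N_a) = (80.7×10³)(8.1⁴)/(8·41.0³·12) = 52.504 N/mm = 52504 N/m
Wire length L = πDN_a = π·41.0·12 = 1545.7 mm
m = ρ·(πd²/4)·L = 7850 × 51.53×10⁻⁶ m² × 1.5457 m = 0.62524 kg
f_n = ½√(k/m) = 0.5·√(52504/0.62524) = 0.5·√(83974) = 144.89 Hz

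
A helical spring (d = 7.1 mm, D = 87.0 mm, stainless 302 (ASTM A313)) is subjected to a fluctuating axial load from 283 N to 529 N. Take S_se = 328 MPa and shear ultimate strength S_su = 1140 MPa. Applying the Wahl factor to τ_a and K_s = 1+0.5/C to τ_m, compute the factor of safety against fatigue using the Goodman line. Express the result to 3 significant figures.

C = D/d = 87.0/7.1 = 12.2535; K_W = (4C−1)/(4C−4)+0.615/C = 1.1168; K_s = 1+0.5/C = 1.0408
F_a = (F_max−F_min)/2 = 123 N; F_m = (F_max+F_min)/2 = 406 N
τ_a = K_W·8F_aD/(πd³) = 1.1168 × 76.136 = 85.031 MPa
τ_m = K_s·8F_mD/(πd³) = 1.0408 × 251.31 = 261.56 MPa
Goodman: 1/n_f = τ_a/S_se + τ_m/S_su = 85.031/328 + 261.56/1140 = 0.25924 + 0.22944 = 0.48868
n_f = 1/0.48868 = 2.046

2.05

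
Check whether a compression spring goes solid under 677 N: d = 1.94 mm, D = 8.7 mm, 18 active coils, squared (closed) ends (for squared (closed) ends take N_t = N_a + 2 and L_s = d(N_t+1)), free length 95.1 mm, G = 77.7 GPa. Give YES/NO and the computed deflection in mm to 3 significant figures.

YES, δ = 58.3 mm

k = Gd⁴/(8D³N_a) = (77.7×10³)(1.94⁴)/(8·8.7³·18) = 11.607 N/mm
N_t = 20; L_s = 1.94·21 = 40.74 mm; δ_solid = L₀ − L_s = 95.1 − 40.74 = 54.36 mm
δ = F/k = 677/11.607 = 58.329 mm
δ ≥ δ_solid → spring goes solid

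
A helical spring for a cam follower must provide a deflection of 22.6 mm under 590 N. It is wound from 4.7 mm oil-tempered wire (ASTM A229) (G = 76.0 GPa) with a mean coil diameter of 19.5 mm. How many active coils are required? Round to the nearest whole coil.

24

Required rate k = F/δ = 590/22.6 = 26.106 N/mm
N_a = Gd⁴/(8D³k) = (76.0×10³ × 4.7⁴)/(8 × 19.5³ × 26.106)
    = 3.70856e+07 / 1.54859e+06 = 23.95 → 24 coils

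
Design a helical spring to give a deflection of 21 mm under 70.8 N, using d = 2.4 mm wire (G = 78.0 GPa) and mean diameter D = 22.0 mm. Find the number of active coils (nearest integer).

9

Required rate k = F/δ = 70.8/21 = 3.3714 N/mm
N_a = Gd⁴/(8D³k) = (78.0×10³ × 2.4⁴)/(8 × 22.0³ × 3.3714)
    = 2.58785e+06 / 287192 = 9.011 → 9 coils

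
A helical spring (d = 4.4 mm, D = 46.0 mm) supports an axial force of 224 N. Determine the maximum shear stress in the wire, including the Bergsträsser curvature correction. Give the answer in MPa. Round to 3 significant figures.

Spring index C = D/d = 46.0/4.4 = 10.4545
K_B = (4C+2)/(4C−3) = 43.818/38.818 = 1.1288
τ₀ = 8FD/(πd³) = 8·224·46.0/(π·4.4³) = 82432/267.61 = 308.03 MPa
τ_max = K·τ₀ = 1.1288 × 308.03 = 347.7 MPa

348 MPa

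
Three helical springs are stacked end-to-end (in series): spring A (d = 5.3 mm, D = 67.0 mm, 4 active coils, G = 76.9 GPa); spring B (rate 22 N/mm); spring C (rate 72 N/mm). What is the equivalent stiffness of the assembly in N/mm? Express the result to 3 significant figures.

k_A = Gd⁴/(8D³N_a) = (76.9×10³)(5.3⁴)/(8·67.0³·4) = 6.3046 N/mm
Series: 1/k_eq = 1/6.3046 + 1/22 + 1/72 = 0.21796; k_eq = 4.588 N/mm

4.59 N/mm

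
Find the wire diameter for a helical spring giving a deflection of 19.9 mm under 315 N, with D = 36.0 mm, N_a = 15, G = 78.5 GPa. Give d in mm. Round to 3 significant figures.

5.80 mm

Required rate k = F/δ = 315/19.9 = 15.829 N/mm
d = (8D³N_a·k / G)^(1/4) = (8·36.0³·15·15.829 / (78.5×10³))^0.25
  = (1129)^0.25 = 5.7965 mm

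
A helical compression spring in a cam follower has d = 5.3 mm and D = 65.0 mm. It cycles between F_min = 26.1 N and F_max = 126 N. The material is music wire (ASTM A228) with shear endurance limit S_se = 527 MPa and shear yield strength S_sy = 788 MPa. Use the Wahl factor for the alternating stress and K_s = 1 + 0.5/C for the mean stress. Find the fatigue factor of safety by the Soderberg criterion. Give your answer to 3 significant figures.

4.36

C = D/d = 65.0/5.3 = 12.2642; K_W = (4C−1)/(4C−4)+0.615/C = 1.1167; K_s = 1+0.5/C = 1.0408
F_a = (F_max−F_min)/2 = 49.95 N; F_m = (F_max+F_min)/2 = 76.05 N
τ_a = K_W·8F_aD/(πd³) = 1.1167 × 55.534 = 62.017 MPa
τ_m = K_s·8F_mD/(πd³) = 1.0408 × 84.552 = 87.999 MPa
Soderberg: 1/n_f = τ_a/S_se + τ_m/S_sy = 62.017/527 + 87.999/788 = 0.11768 + 0.11167 = 0.22935
n_f = 1/0.22935 = 4.36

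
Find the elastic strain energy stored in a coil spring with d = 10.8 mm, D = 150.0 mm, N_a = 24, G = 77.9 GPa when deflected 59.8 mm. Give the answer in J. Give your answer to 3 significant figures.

k = Gd⁴/(8D³N_a) = (77.9×10³)(10.8⁴)/(8·150.0³·24) = 1.6355 N/mm
U = ½kδ² = 0.5 × 1.6355 × 59.8² = 2924.4 N·mm = 2.9244 J

2.92 J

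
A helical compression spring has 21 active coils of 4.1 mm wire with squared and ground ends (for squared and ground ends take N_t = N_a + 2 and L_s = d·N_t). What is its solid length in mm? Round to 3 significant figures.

94.3 mm

squared and ground ends: N_t = N_a + 2 = 21 + 2 = 23
L_s = d·N_t = 4.1 × 23 = 94.3 mm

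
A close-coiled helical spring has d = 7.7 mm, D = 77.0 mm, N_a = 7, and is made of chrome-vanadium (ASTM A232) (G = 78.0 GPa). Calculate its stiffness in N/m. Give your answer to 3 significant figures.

10700 N/m

k = Gd⁴/(8D³N_a) = (78.0×10³ × 7.7⁴) / (8 × 77.0³ × 7)
  = 2.74194e+08 / 2.55658e+07 = 10.725 N/mm = 10725 N/m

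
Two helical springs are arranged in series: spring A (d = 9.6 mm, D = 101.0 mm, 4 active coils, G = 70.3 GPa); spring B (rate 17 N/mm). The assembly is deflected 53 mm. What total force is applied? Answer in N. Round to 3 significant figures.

k_A = Gd⁴/(8D³N_a) = (70.3×10³)(9.6⁴)/(8·101.0³·4) = 18.11 N/mm
Series: 1/k_eq = 1/18.11 + 1/17 = 0.11404; k_eq = 8.7688 N/mm
F = k_eq·δ = 8.7688·53 = 464.75 N

465 N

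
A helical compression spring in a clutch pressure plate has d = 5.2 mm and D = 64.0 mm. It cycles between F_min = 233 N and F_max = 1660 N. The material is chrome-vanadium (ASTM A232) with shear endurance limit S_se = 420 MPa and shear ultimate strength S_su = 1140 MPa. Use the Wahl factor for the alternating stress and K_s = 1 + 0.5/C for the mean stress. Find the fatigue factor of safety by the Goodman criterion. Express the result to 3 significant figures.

C = D/d = 64.0/5.2 = 12.3077; K_W = (4C−1)/(4C−4)+0.615/C = 1.1163; K_s = 1+0.5/C = 1.0406
F_a = (F_max−F_min)/2 = 713.5 N; F_m = (F_max+F_min)/2 = 946.5 N
τ_a = K_W·8F_aD/(πd³) = 1.1163 × 827 = 923.17 MPa
τ_m = K_s·8F_mD/(πd³) = 1.0406 × 1097.1 = 1141.6 MPa
Goodman: 1/n_f = τ_a/S_se + τ_m/S_su = 923.17/420 + 1141.6/1140 = 2.19803 + 1.00143 = 3.1995
n_f = 1/3.1995 = 0.3126

0.313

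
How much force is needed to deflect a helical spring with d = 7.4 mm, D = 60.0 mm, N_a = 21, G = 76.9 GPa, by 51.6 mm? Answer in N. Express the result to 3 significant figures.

328 N

k = Gd⁴/(8D³N_a) = (76.9×10³)(7.4⁴)/(8·60.0³·21) = 6.3546 N/mm
F = k·δ = 6.3546 × 51.6 = 327.9 N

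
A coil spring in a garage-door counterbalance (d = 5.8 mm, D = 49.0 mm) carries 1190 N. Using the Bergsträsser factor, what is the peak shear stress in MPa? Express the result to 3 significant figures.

Spring index C = D/d = 49.0/5.8 = 8.4483
K_B = (4C+2)/(4C−3) = 35.793/30.793 = 1.1624
τ₀ = 8FD/(πd³) = 8·1190·49.0/(π·5.8³) = 466480/612.96 = 761.03 MPa
τ_max = K·τ₀ = 1.1624 × 761.03 = 884.6 MPa

885 MPa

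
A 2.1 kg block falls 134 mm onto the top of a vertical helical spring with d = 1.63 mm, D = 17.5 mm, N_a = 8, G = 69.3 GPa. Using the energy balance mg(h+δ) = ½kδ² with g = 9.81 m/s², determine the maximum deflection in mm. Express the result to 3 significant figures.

k = Gd⁴/(8D³N_a) = (69.3×10³)(1.63⁴)/(8·17.5³·8) = 1.4262 N/mm
W = mg = 2.1 × 9.81 = 20.601 N
½kδ² − Wδ − Wh = 0 → δ = (W + √(W² + 2kWh))/k
δ = (20.601 + √(424.4 + 7874.31))/1.4262 = (20.601 + 91.097)/1.4262 = 78.317 mm

78.3 mm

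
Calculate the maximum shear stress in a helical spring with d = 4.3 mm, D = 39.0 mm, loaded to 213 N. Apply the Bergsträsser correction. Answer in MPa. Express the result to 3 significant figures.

Spring index C = D/d = 39.0/4.3 = 9.0698
K_B = (4C+2)/(4C−3) = 38.279/33.279 = 1.1502
τ₀ = 8FD/(πd³) = 8·213·39.0/(π·4.3³) = 66456/249.78 = 266.06 MPa
τ_max = K·τ₀ = 1.1502 × 266.06 = 306.03 MPa

306 MPa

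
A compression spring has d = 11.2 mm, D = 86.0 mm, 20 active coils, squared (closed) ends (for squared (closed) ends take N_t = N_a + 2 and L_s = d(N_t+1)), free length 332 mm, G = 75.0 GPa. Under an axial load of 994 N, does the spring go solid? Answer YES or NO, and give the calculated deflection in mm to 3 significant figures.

YES, δ = 85.7 mm

k = Gd⁴/(8D³N_a) = (75.0×10³)(11.2⁴)/(8·86.0³·20) = 11.596 N/mm
N_t = 22; L_s = 11.2·23 = 257.6 mm; δ_solid = L₀ − L_s = 332 − 257.6 = 74.4 mm
δ = F/k = 994/11.596 = 85.717 mm
δ ≥ δ_solid → spring goes solid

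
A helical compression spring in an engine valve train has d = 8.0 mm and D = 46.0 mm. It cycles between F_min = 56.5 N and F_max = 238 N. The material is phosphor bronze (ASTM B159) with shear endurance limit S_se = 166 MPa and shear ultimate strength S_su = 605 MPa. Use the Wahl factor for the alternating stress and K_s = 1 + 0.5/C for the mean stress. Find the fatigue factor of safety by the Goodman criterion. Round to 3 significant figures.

C = D/d = 46.0/8.0 = 5.7500; K_W = (4C−1)/(4C−4)+0.615/C = 1.2649; K_s = 1+0.5/C = 1.0870
F_a = (F_max−F_min)/2 = 90.75 N; F_m = (F_max+F_min)/2 = 147.25 N
τ_a = K_W·8F_aD/(πd³) = 1.2649 × 20.762 = 26.261 MPa
τ_m = K_s·8F_mD/(πd³) = 1.0870 × 33.689 = 36.618 MPa
Goodman: 1/n_f = τ_a/S_se + τ_m/S_su = 26.261/166 + 36.618/605 = 0.15820 + 0.06053 = 0.21873
n_f = 1/0.21873 = 4.572

4.57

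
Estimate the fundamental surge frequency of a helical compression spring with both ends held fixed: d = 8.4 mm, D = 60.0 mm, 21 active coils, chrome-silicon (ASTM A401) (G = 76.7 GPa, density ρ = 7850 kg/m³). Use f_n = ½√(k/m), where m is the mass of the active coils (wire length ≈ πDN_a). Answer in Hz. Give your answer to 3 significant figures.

39.1 Hz

k = Gd⁴/(8D³N_a) = (76.7×10³)(8.4⁴)/(8·60.0³·21) = 10.523 N/mm = 10523 N/m
Wire length L = πDN_a = π·60.0·21 = 3958.4 mm
m = ρ·(πd²/4)·L = 7850 × 55.418×10⁻⁶ m² × 3.9584 m = 1.722 kg
f_n = ½√(k/m) = 0.5·√(10523/1.722) = 0.5·√(6111) = 39.086 Hz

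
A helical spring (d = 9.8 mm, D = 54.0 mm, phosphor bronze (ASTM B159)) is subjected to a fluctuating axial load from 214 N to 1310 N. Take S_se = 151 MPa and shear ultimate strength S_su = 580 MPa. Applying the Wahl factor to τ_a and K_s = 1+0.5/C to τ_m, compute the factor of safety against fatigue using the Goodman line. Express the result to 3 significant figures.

C = D/d = 54.0/9.8 = 5.5102; K_W = (4C−1)/(4C−4)+0.615/C = 1.2779; K_s = 1+0.5/C = 1.0907
F_a = (F_max−F_min)/2 = 548 N; F_m = (F_max+F_min)/2 = 762 N
τ_a = K_W·8F_aD/(πd³) = 1.2779 × 80.064 = 102.31 MPa
τ_m = K_s·8F_mD/(πd³) = 1.0907 × 111.33 = 121.43 MPa
Goodman: 1/n_f = τ_a/S_se + τ_m/S_su = 102.31/151 + 121.43/580 = 0.67757 + 0.20937 = 0.88694
n_f = 1/0.88694 = 1.127

1.13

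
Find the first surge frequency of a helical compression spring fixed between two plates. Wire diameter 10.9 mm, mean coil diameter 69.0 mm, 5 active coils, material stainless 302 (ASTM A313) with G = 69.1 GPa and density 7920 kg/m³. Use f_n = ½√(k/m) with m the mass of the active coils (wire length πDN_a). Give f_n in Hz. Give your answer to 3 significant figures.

152 Hz

k = Gd⁴/(8D³N_a) = (69.1×10³)(10.9⁴)/(8·69.0³·5) = 74.23 N/mm = 74230 N/m
Wire length L = πDN_a = π·69.0·5 = 1083.8 mm
m = ρ·(πd²/4)·L = 7920 × 93.313×10⁻⁶ m² × 1.0838 m = 0.80101 kg
f_n = ½√(k/m) = 0.5·√(74230/0.80101) = 0.5·√(92670) = 152.21 Hz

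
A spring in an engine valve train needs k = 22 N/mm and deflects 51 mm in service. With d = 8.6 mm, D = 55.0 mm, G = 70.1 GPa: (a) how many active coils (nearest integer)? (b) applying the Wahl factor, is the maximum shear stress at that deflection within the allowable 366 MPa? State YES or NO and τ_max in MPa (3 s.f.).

N_a = Gd⁴/(8D³k) = (70.1×10³)(8.6⁴)/(8·55.0³·22) = 13.1 → N_a = 13
Actual rate k = Gd⁴/(8D³·13) = 22.161 N/mm
Working load F = kδ = 22.161·51 = 1130.2 N
C = 55.0/8.6 = 6.3953; K_W = (4C−1)/(4C−4)+0.615/C = 1.2352
τ_max = K_W·8FD/(πd³) = 1.2352·248.87 = 307.39 MPa
τ_max ≤ 366 MPa → acceptable

(a) 13 coils; (b) YES, τ_max = 307 MPa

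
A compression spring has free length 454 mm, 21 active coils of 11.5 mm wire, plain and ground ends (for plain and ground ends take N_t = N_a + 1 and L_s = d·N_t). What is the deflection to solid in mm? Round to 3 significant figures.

N_t = 22; L_s = 11.5·22 = 253 mm
δ_solid = L₀ − L_s = 454 − 253 = 201 mm

201 mm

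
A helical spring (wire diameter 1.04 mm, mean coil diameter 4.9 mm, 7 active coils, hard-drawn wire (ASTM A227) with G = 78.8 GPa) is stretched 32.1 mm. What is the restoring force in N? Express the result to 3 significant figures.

449 N

k = Gd⁴/(8D³N_a) = (78.8×10³)(1.04⁴)/(8·4.9³·7) = 13.992 N/mm
F = k·δ = 13.992 × 32.1 = 449.15 N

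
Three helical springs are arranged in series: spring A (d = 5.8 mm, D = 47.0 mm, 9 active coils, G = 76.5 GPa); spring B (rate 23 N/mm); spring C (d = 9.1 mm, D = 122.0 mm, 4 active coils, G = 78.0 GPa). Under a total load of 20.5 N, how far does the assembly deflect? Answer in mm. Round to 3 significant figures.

4.89 mm

k_A = Gd⁴/(8D³N_a) = (76.5×10³)(5.8⁴)/(8·47.0³·9) = 11.581 N/mm
k_C = Gd⁴/(8D³N_a) = (78.0×10³)(9.1⁴)/(8·122.0³·4) = 9.2051 N/mm
Series: 1/k_eq = 1/11.581 + 1/23 + 1/9.2051 = 0.23846; k_eq = 4.1936 N/mm
δ = F/k_eq = 20.5/4.1936 = 4.8885 mm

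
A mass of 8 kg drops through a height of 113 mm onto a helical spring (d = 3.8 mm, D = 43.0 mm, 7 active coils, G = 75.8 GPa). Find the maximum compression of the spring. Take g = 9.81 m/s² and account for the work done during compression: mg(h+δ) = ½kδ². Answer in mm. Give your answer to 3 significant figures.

96.2 mm

k = Gd⁴/(8D³N_a) = (75.8×10³)(3.8⁴)/(8·43.0³·7) = 3.5499 N/mm
W = mg = 8 × 9.81 = 78.48 N
½kδ² − Wδ − Wh = 0 → δ = (W + √(W² + 2kWh))/k
δ = (78.48 + √(6159.1 + 62961.9))/3.5499 = (78.48 + 262.91)/3.5499 = 96.17 mm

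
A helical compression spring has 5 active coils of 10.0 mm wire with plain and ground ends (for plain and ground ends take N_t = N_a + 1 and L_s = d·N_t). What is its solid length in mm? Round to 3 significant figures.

plain and ground ends: N_t = N_a + 1 = 5 + 1 = 6
L_s = d·N_t = 10.0 × 6 = 60 mm

60.0 mm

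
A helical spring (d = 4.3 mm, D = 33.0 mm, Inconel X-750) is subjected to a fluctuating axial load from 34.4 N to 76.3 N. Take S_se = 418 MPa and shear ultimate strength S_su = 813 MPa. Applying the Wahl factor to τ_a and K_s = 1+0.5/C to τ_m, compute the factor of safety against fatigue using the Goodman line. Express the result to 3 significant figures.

7.15

C = D/d = 33.0/4.3 = 7.6744; K_W = (4C−1)/(4C−4)+0.615/C = 1.1925; K_s = 1+0.5/C = 1.0652
F_a = (F_max−F_min)/2 = 20.95 N; F_m = (F_max+F_min)/2 = 55.35 N
τ_a = K_W·8F_aD/(πd³) = 1.1925 × 22.143 = 26.405 MPa
τ_m = K_s·8F_mD/(πd³) = 1.0652 × 58.501 = 62.313 MPa
Goodman: 1/n_f = τ_a/S_se + τ_m/S_su = 26.405/418 + 62.313/813 = 0.06317 + 0.07665 = 0.13982
n_f = 1/0.13982 = 7.152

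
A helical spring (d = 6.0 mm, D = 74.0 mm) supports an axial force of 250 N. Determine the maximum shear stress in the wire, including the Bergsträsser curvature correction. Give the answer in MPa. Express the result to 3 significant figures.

Spring index C = D/d = 74.0/6.0 = 12.3333
K_B = (4C+2)/(4C−3) = 51.333/46.333 = 1.1079
τ₀ = 8FD/(πd³) = 8·250·74.0/(π·6.0³) = 148000/678.58 = 218.1 MPa
τ_max = K·τ₀ = 1.1079 × 218.1 = 241.64 MPa

242 MPa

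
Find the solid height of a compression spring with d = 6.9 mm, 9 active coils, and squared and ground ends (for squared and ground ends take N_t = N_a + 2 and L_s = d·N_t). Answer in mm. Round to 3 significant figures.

squared and ground ends: N_t = N_a + 2 = 9 + 2 = 11
L_s = d·N_t = 6.9 × 11 = 75.9 mm

75.9 mm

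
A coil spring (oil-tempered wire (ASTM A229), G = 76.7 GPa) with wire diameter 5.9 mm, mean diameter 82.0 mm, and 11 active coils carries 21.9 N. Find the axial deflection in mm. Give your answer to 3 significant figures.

11.4 mm

k = Gd⁴/(8D³N_a) = (76.7×10³)(5.9⁴)/(8·82.0³·11) = 1.9155 N/mm
δ = F/k = 21.9 / 1.9155 = 11.433 mm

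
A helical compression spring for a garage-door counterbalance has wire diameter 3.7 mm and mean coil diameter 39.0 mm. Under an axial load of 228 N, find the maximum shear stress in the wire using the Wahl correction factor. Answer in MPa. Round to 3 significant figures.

Spring index C = D/d = 39.0/3.7 = 10.5405
K_W = (4C−1)/(4C−4) + 0.615/C = 41.162/38.162 + 0.0583 = 1.1370
τ₀ = 8FD/(πd³) = 8·228·39.0/(π·3.7³) = 71136/159.13 = 447.03 MPa
τ_max = K·τ₀ = 1.1370 × 447.03 = 508.25 MPa

508 MPa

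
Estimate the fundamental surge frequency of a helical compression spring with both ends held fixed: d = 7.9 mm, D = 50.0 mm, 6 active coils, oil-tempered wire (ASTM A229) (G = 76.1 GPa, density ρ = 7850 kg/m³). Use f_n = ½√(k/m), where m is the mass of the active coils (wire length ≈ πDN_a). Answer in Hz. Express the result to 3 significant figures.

185 Hz

k = Gd⁴/(8D³N_a) = (76.1×10³)(7.9⁴)/(8·50.0³·6) = 49.402 N/mm = 49402 N/m
Wire length L = πDN_a = π·50.0·6 = 942.48 mm
m = ρ·(πd²/4)·L = 7850 × 49.017×10⁻⁶ m² × 0.94248 m = 0.36265 kg
f_n = ½√(k/m) = 0.5·√(49402/0.36265) = 0.5·√(1.3623e+05) = 184.54 Hz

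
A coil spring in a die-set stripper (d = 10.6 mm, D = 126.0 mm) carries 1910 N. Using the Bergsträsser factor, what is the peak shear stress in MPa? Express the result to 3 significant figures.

Spring index C = D/d = 126.0/10.6 = 11.8868
K_B = (4C+2)/(4C−3) = 49.547/44.547 = 1.1122
τ₀ = 8FD/(πd³) = 8·1910·126.0/(π·10.6³) = 1.92528e+06/3741.7 = 514.55 MPa
τ_max = K·τ₀ = 1.1122 × 514.55 = 572.3 MPa

572 MPa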